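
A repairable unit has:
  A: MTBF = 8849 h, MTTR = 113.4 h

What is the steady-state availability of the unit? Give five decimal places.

A(A) = MTBF/(MTBF+MTTR) = 8849/(8849+113.4) = 0.98735

0.98735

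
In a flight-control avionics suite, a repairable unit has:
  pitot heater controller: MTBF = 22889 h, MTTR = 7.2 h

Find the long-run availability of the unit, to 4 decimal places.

0.9997

A(pitot heater controller) = MTBF/(MTBF+MTTR) = 22889/(22889+7.2) = 0.9997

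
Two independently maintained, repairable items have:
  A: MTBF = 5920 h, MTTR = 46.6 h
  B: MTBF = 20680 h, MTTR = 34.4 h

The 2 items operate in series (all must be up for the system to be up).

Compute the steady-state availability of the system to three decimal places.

A(A) = MTBF/(MTBF+MTTR) = 5920/(5920+46.6) = 0.992190
A(B) = MTBF/(MTBF+MTTR) = 20680/(20680+34.4) = 0.998339
Series availability: 0.992190 × 0.998339 = 0.991

0.991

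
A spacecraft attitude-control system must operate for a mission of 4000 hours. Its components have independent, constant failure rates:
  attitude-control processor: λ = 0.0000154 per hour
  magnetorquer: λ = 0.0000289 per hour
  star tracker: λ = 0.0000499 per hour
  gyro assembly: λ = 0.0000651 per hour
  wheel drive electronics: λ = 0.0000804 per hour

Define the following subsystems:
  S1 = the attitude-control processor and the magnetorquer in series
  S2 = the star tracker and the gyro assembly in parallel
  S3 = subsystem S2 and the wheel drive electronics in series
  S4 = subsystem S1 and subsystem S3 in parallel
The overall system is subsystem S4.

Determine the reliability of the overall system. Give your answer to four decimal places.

0.9505

R(attitude-control processor) = exp(−0.0000154 × 4000) = 0.940259
R(magnetorquer) = exp(−0.0000289 × 4000) = 0.890831
R(star tracker) = exp(−0.0000499 × 4000) = 0.819058
R(gyro assembly) = exp(−0.0000651 × 4000) = 0.770743
R(wheel drive electronics) = exp(−0.0000804 × 4000) = 0.724988
Series (attitude-control processor and magnetorquer): 0.940259 × 0.890831 = 0.837612
Parallel (star tracker and gyro assembly): 1 − (1 − 0.819058)(1 − 0.770743) = 0.958518
Series ([0.958518] and wheel drive electronics): 0.958518 × 0.724988 = 0.694914
Parallel ([0.837612] and [0.694914]): 1 − (1 − 0.837612)(1 − 0.694914) = 0.9505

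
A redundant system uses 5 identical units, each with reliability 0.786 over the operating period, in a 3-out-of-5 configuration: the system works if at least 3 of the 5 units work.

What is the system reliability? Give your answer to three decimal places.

R = Σ_{i=3}^{5} C(5,i) p^i (1−p)^{5−i} with p = 0.786
C(5,3)·0.786^3·0.214^2 = 0.22238
C(5,4)·0.786^4·0.214^1 = 0.40839
C(5,5)·0.786^5·0.214^0 = 0.29999
Sum = 0.931

0.931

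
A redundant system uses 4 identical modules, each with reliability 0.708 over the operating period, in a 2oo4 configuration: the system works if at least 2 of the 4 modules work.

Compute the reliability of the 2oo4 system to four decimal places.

R = Σ_{i=2}^{4} C(4,i) p^i (1−p)^{4−i} with p = 0.708
C(4,2)·0.708^2·0.292^2 = 0.256439
C(4,3)·0.708^3·0.292^1 = 0.414517
C(4,4)·0.708^4·0.292^0 = 0.251266
Sum = 0.9222

0.9222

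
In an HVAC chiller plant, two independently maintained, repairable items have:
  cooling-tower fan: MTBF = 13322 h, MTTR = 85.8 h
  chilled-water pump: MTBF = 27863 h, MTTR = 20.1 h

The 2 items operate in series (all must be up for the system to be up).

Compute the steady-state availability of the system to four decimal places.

0.9929

A(cooling-tower fan) = MTBF/(MTBF+MTTR) = 13322/(13322+85.8) = 0.993601
A(chilled-water pump) = MTBF/(MTBF+MTTR) = 27863/(27863+20.1) = 0.999279
Series availability: 0.993601 × 0.999279 = 0.9929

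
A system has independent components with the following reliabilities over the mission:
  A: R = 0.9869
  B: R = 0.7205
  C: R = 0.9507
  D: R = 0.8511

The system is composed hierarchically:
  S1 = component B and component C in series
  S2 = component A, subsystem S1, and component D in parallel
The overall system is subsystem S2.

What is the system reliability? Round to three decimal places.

Series (B and C): 0.72050 × 0.95070 = 0.68498
Parallel (A, [0.68498], and D): 1 − (1 − 0.98690)(1 − 0.68498)(1 − 0.85110) = 0.999

0.999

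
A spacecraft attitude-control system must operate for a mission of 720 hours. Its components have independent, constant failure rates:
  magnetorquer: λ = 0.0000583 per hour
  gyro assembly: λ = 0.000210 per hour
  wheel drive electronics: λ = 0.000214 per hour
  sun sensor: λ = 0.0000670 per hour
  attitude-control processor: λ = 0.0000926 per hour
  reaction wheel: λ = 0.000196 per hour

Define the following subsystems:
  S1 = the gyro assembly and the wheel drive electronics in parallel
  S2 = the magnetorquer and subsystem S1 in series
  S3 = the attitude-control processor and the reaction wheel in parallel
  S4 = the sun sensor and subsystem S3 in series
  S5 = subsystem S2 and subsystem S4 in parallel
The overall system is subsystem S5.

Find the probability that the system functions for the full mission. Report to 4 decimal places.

0.9967

R(magnetorquer) = exp(−0.0000583 × 720) = 0.958893
R(gyro assembly) = exp(−0.000210 × 720) = 0.859676
R(wheel drive electronics) = exp(−0.000214 × 720) = 0.857203
R(sun sensor) = exp(−0.0000670 × 720) = 0.952905
R(attitude-control processor) = exp(−0.0000926 × 720) = 0.935502
R(reaction wheel) = exp(−0.000196 × 720) = 0.868385
Parallel (gyro assembly and wheel drive electronics): 1 − (1 − 0.859676)(1 − 0.857203) = 0.979962
Series (magnetorquer and [0.979962]): 0.958893 × 0.979962 = 0.939679
Parallel (attitude-control processor and reaction wheel): 1 − (1 − 0.935502)(1 − 0.868385) = 0.991511
Series (sun sensor and [0.991511]): 0.952905 × 0.991511 = 0.944816
Parallel ([0.939679] and [0.944816]): 1 − (1 − 0.939679)(1 − 0.944816) = 0.9967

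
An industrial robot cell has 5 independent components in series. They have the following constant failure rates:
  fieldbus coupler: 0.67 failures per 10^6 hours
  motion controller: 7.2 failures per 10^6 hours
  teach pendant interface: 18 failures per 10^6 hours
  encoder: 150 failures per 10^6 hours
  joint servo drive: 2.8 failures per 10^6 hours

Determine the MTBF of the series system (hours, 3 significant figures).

5600

Series of exponential components: λ_sys = Σ λ_i
λ_sys = 0.00000067 + 0.0000072 + 0.000018 + 0.00015 + 0.0000028 = 1.7867e-04 /h
MTBF = 1 / λ_sys = 5600 h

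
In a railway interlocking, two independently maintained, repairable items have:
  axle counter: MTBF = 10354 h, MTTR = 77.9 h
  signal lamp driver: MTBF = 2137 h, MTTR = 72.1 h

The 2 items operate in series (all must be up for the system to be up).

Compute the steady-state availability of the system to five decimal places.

A(axle counter) = MTBF/(MTBF+MTTR) = 10354/(10354+77.9) = 0.992533
A(signal lamp driver) = MTBF/(MTBF+MTTR) = 2137/(2137+72.1) = 0.967362
Series availability: 0.992533 × 0.967362 = 0.96014

0.96014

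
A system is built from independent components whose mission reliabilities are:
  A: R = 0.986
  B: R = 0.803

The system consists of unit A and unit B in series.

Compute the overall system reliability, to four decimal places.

0.7918

Series (A and B): 0.986000 × 0.803000 = 0.7918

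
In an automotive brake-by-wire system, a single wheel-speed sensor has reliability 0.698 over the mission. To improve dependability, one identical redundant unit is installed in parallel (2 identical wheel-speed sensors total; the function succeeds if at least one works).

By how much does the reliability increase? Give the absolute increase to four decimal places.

R_before = 0.698
R_after = 1 − (1 − 0.698)^2 = 0.9088
ΔR = 0.9088 − 0.698 = 0.2108

0.2108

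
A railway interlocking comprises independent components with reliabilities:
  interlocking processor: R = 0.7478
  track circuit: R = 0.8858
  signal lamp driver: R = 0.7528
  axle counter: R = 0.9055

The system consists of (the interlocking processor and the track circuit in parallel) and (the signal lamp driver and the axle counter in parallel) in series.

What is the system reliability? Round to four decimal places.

0.9485

Parallel (interlocking processor and track circuit): 1 − (1 − 0.747800)(1 − 0.885800) = 0.971199
Parallel (signal lamp driver and axle counter): 1 − (1 − 0.752800)(1 − 0.905500) = 0.976640
Series ([0.971199] and [0.976640]): 0.971199 × 0.976640 = 0.9485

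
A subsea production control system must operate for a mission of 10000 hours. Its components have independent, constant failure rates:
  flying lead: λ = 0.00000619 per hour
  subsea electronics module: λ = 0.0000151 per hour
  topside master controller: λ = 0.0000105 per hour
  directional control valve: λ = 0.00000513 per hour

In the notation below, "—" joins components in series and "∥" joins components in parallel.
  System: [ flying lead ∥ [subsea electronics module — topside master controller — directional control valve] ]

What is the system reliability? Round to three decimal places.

0.984

R(flying lead) = exp(−0.00000619 × 10000) = 0.93998
R(subsea electronics module) = exp(−0.0000151 × 10000) = 0.85985
R(topside master controller) = exp(−0.0000105 × 10000) = 0.90032
R(directional control valve) = exp(−0.00000513 × 10000) = 0.94999
Series (subsea electronics module, topside master controller, and directional control valve): 0.85985 × 0.90032 × 0.94999 = 0.73543
Parallel (flying lead and [0.73543]): 1 − (1 − 0.93998)(1 − 0.73543) = 0.984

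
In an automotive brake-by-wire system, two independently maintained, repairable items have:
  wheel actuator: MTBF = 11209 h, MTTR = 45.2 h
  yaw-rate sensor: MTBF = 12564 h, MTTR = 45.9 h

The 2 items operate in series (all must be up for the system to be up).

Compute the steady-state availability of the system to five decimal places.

A(wheel actuator) = MTBF/(MTBF+MTTR) = 11209/(11209+45.2) = 0.995984
A(yaw-rate sensor) = MTBF/(MTBF+MTTR) = 12564/(12564+45.9) = 0.996360
Series availability: 0.995984 × 0.996360 = 0.99236

0.99236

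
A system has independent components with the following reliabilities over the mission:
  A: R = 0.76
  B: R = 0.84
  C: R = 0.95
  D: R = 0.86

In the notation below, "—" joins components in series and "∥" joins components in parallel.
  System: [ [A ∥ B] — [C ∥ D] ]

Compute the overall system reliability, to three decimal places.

Parallel (A and B): 1 − (1 − 0.76000)(1 − 0.84000) = 0.96160
Parallel (C and D): 1 − (1 − 0.95000)(1 − 0.86000) = 0.99300
Series ([0.96160] and [0.99300]): 0.96160 × 0.99300 = 0.955

0.955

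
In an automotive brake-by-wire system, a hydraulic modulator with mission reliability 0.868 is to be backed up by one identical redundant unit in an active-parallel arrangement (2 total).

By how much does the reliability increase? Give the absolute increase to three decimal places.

R_before = 0.868
R_after = 1 − (1 − 0.868)^2 = 0.983
ΔR = 0.983 − 0.868 = 0.115

0.115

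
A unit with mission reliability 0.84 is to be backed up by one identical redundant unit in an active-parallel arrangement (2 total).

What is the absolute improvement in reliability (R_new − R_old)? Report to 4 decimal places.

R_before = 0.84
R_after = 1 − (1 − 0.84)^2 = 0.9744
ΔR = 0.9744 − 0.84 = 0.1344

0.1344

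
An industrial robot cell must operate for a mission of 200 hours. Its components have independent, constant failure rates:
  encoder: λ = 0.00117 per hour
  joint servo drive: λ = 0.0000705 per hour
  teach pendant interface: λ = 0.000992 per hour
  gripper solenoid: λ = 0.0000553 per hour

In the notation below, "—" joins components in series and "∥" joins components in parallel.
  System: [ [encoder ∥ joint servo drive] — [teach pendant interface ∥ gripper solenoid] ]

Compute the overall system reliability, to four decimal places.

0.9951

R(encoder) = exp(−0.00117 × 200) = 0.791362
R(joint servo drive) = exp(−0.0000705 × 200) = 0.985999
R(teach pendant interface) = exp(−0.000992 × 200) = 0.820042
R(gripper solenoid) = exp(−0.0000553 × 200) = 0.989001
Parallel (encoder and joint servo drive): 1 − (1 − 0.791362)(1 − 0.985999) = 0.997079
Parallel (teach pendant interface and gripper solenoid): 1 − (1 − 0.820042)(1 − 0.989001) = 0.998021
Series ([0.997079] and [0.998021]): 0.997079 × 0.998021 = 0.9951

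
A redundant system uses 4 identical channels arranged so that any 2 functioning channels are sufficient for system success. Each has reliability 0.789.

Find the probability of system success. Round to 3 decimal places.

R = Σ_{i=2}^{4} C(4,i) p^i (1−p)^{4−i} with p = 0.789
C(4,2)·0.789^2·0.211^2 = 0.16629
C(4,3)·0.789^3·0.211^1 = 0.41455
C(4,4)·0.789^4·0.211^0 = 0.38753
Sum = 0.968

0.968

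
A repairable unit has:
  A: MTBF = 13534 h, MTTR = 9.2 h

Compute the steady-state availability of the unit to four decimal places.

0.9993

A(A) = MTBF/(MTBF+MTTR) = 13534/(13534+9.2) = 0.9993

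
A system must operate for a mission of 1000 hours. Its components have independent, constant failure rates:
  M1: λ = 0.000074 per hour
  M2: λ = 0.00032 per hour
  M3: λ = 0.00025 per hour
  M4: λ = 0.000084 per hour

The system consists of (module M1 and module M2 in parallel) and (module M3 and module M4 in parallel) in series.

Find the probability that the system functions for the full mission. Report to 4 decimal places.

R(M1) = exp(−0.000074 × 1000) = 0.928672
R(M2) = exp(−0.00032 × 1000) = 0.726149
R(M3) = exp(−0.00025 × 1000) = 0.778801
R(M4) = exp(−0.000084 × 1000) = 0.919431
Parallel (M1 and M2): 1 − (1 − 0.928672)(1 − 0.726149) = 0.980467
Parallel (M3 and M4): 1 − (1 − 0.778801)(1 − 0.919431) = 0.982178
Series ([0.980467] and [0.982178]): 0.980467 × 0.982178 = 0.9630

0.9630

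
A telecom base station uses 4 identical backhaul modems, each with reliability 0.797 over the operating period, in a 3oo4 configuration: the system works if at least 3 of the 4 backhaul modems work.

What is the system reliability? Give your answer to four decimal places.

0.8146

R = Σ_{i=3}^{4} C(4,i) p^i (1−p)^{4−i} with p = 0.797
C(4,3)·0.797^3·0.203^1 = 0.411084
C(4,4)·0.797^4·0.203^0 = 0.403490
Sum = 0.8146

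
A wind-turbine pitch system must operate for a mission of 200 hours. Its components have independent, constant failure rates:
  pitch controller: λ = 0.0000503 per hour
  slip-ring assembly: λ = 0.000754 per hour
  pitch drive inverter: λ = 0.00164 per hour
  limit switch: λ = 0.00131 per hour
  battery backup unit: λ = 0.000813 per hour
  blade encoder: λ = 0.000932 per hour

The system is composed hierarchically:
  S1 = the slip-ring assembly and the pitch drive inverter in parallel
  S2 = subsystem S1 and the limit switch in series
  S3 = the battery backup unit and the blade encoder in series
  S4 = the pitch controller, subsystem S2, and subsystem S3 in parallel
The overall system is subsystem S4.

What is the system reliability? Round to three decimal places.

R(pitch controller) = exp(−0.0000503 × 200) = 0.98999
R(slip-ring assembly) = exp(−0.000754 × 200) = 0.86002
R(pitch drive inverter) = exp(−0.00164 × 200) = 0.72036
R(limit switch) = exp(−0.00131 × 200) = 0.76951
R(battery backup unit) = exp(−0.000813 × 200) = 0.84993
R(blade encoder) = exp(−0.000932 × 200) = 0.82994
Parallel (slip-ring assembly and pitch drive inverter): 1 − (1 − 0.86002)(1 − 0.72036) = 0.96086
Series ([0.96086] and limit switch): 0.96086 × 0.76951 = 0.73939
Series (battery backup unit and blade encoder): 0.84993 × 0.82994 = 0.70539
Parallel (pitch controller, [0.73939], and [0.70539]): 1 − (1 − 0.98999)(1 − 0.73939)(1 − 0.70539) = 0.999

0.999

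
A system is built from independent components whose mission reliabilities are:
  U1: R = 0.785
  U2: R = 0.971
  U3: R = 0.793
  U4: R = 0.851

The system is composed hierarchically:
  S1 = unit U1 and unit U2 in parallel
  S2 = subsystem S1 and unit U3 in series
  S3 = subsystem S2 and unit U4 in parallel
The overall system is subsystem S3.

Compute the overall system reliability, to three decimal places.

0.968

Parallel (U1 and U2): 1 − (1 − 0.78500)(1 − 0.97100) = 0.99377
Series ([0.99377] and U3): 0.99377 × 0.79300 = 0.78806
Parallel ([0.78806] and U4): 1 − (1 − 0.78806)(1 − 0.85100) = 0.968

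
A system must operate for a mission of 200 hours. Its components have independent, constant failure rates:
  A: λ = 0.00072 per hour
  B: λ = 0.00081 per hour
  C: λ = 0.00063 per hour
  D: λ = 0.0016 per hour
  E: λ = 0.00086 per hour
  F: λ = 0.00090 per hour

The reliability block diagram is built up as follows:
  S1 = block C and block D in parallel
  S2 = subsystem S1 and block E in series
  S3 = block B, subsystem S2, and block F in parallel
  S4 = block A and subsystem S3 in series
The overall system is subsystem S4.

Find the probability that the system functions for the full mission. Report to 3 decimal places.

R(A) = exp(−0.00072 × 200) = 0.86589
R(B) = exp(−0.00081 × 200) = 0.85044
R(C) = exp(−0.00063 × 200) = 0.88161
R(D) = exp(−0.0016 × 200) = 0.72615
R(E) = exp(−0.00086 × 200) = 0.84198
R(F) = exp(−0.00090 × 200) = 0.83527
Parallel (C and D): 1 − (1 − 0.88161)(1 − 0.72615) = 0.96758
Series ([0.96758] and E): 0.96758 × 0.84198 = 0.81468
Parallel (B, [0.81468], and F): 1 − (1 − 0.85044)(1 − 0.81468)(1 − 0.83527) = 0.99543
Series (A and [0.99543]): 0.86589 × 0.99543 = 0.862

0.862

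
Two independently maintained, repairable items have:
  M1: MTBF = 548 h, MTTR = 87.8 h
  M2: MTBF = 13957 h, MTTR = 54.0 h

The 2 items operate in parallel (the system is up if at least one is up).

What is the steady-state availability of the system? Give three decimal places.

A(M1) = MTBF/(MTBF+MTTR) = 548/(548+87.8) = 0.861906
A(M2) = MTBF/(MTBF+MTTR) = 13957/(13957+54.0) = 0.996146
Parallel availability: 1 − (1 − 0.861906)(1 − 0.996146) = 0.999

0.999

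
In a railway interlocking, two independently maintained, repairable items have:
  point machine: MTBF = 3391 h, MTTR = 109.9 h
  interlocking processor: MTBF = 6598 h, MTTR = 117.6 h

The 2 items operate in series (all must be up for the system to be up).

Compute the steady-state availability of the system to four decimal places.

A(point machine) = MTBF/(MTBF+MTTR) = 3391/(3391+109.9) = 0.968608
A(interlocking processor) = MTBF/(MTBF+MTTR) = 6598/(6598+117.6) = 0.982489
Series availability: 0.968608 × 0.982489 = 0.9516

0.9516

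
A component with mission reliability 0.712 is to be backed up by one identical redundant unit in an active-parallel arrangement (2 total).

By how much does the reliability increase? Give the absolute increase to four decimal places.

R_before = 0.712
R_after = 1 − (1 − 0.712)^2 = 0.9171
ΔR = 0.9171 − 0.712 = 0.2051

0.2051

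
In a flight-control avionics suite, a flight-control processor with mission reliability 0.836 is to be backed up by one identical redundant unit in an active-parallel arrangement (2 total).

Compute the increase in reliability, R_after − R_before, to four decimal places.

0.1371

R_before = 0.836
R_after = 1 − (1 − 0.836)^2 = 0.9731
ΔR = 0.9731 − 0.836 = 0.1371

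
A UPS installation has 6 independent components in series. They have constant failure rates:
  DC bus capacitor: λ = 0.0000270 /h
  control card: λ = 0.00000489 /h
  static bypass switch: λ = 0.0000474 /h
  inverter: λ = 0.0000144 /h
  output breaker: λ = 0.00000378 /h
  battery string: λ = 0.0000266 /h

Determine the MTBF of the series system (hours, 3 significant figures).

8060

Series of exponential components: λ_sys = Σ λ_i
λ_sys = 0.0000270 + 0.00000489 + 0.0000474 + 0.0000144 + 0.00000378 + 0.0000266 = 1.2407e-04 /h
MTBF = 1 / λ_sys = 8060 h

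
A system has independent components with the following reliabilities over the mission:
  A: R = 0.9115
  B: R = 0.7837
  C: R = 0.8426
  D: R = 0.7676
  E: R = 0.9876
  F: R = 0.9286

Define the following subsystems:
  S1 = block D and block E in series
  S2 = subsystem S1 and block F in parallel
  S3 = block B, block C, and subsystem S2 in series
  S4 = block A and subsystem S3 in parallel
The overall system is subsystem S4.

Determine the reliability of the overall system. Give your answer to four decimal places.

0.9689

Series (D and E): 0.767600 × 0.987600 = 0.758082
Parallel ([0.758082] and F): 1 − (1 − 0.758082)(1 − 0.928600) = 0.982727
Series (B, C, and [0.982727]): 0.783700 × 0.842600 × 0.982727 = 0.648939
Parallel (A and [0.648939]): 1 − (1 − 0.911500)(1 − 0.648939) = 0.9689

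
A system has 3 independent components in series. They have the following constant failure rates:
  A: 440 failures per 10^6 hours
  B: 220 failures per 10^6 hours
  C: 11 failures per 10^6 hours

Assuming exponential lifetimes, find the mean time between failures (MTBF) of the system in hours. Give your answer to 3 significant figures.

1490

Series of exponential components: λ_sys = Σ λ_i
λ_sys = 0.00044 + 0.00022 + 0.000011 = 6.7100e-04 /h
MTBF = 1 / λ_sys = 1490 h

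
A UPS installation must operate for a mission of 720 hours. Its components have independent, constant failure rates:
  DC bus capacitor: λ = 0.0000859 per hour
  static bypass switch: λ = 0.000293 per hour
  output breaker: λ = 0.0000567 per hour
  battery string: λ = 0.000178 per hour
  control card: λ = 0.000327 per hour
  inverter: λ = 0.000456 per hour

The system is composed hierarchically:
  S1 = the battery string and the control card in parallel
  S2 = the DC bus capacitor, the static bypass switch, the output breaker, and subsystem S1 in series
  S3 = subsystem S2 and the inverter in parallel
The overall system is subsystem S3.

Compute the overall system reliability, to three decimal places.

0.919

R(DC bus capacitor) = exp(−0.0000859 × 720) = 0.94003
R(static bypass switch) = exp(−0.000293 × 720) = 0.80981
R(output breaker) = exp(−0.0000567 × 720) = 0.96000
R(battery string) = exp(−0.000178 × 720) = 0.87971
R(control card) = exp(−0.000327 × 720) = 0.79022
R(inverter) = exp(−0.000456 × 720) = 0.72013
Parallel (battery string and control card): 1 − (1 − 0.87971)(1 − 0.79022) = 0.97477
Series (DC bus capacitor, static bypass switch, output breaker, and [0.97477]): 0.94003 × 0.80981 × 0.96000 × 0.97477 = 0.71236
Parallel ([0.71236] and inverter): 1 − (1 − 0.71236)(1 − 0.72013) = 0.919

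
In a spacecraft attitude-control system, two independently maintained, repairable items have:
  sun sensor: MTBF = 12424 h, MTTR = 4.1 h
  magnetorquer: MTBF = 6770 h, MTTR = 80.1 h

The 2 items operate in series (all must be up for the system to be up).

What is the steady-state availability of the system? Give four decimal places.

A(sun sensor) = MTBF/(MTBF+MTTR) = 12424/(12424+4.1) = 0.999670
A(magnetorquer) = MTBF/(MTBF+MTTR) = 6770/(6770+80.1) = 0.988307
Series availability: 0.999670 × 0.988307 = 0.9880

0.9880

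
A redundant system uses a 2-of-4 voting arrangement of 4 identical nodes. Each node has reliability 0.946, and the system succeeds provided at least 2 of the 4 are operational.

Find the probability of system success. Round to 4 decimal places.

R = Σ_{i=2}^{4} C(4,i) p^i (1−p)^{4−i} with p = 0.946
C(4,2)·0.946^2·0.054^2 = 0.015657
C(4,3)·0.946^3·0.054^1 = 0.182864
C(4,4)·0.946^4·0.054^0 = 0.800875
Sum = 0.9994

0.9994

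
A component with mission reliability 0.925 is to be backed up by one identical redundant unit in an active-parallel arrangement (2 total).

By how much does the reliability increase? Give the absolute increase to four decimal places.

R_before = 0.925
R_after = 1 − (1 − 0.925)^2 = 0.9944
ΔR = 0.9944 − 0.925 = 0.0694

0.0694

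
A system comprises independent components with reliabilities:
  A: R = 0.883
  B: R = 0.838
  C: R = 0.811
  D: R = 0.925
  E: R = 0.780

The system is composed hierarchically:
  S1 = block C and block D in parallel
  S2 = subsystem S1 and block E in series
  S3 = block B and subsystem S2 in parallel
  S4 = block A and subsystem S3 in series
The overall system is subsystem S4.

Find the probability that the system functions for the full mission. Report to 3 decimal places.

0.850

Parallel (C and D): 1 − (1 − 0.81100)(1 − 0.92500) = 0.98583
Series ([0.98583] and E): 0.98583 × 0.78000 = 0.76895
Parallel (B and [0.76895]): 1 − (1 − 0.83800)(1 − 0.76895) = 0.96257
Series (A and [0.96257]): 0.88300 × 0.96257 = 0.850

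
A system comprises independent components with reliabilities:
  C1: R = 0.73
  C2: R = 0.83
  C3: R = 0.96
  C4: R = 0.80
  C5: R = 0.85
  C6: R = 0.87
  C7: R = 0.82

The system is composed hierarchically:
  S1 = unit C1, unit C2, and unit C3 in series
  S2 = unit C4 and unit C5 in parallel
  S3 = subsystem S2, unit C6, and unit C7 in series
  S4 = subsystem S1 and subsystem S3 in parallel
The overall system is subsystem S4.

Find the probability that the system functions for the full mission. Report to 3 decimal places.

Series (C1, C2, and C3): 0.73000 × 0.83000 × 0.96000 = 0.58166
Parallel (C4 and C5): 1 − (1 − 0.80000)(1 − 0.85000) = 0.97000
Series ([0.97000], C6, and C7): 0.97000 × 0.87000 × 0.82000 = 0.69200
Parallel ([0.58166] and [0.69200]): 1 − (1 − 0.58166)(1 − 0.69200) = 0.871

0.871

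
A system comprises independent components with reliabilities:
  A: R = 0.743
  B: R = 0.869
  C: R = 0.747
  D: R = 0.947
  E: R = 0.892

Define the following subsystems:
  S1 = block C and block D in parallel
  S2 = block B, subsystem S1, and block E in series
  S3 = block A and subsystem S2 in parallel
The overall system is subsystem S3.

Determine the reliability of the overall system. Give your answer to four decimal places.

Parallel (C and D): 1 − (1 − 0.747000)(1 − 0.947000) = 0.986591
Series (B, [0.986591], and E): 0.869000 × 0.986591 × 0.892000 = 0.764754
Parallel (A and [0.764754]): 1 − (1 − 0.743000)(1 − 0.764754) = 0.9395

0.9395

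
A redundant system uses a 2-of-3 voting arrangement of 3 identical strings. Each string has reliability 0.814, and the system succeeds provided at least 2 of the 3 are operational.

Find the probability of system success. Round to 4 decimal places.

0.9091

R = Σ_{i=2}^{3} C(3,i) p^i (1−p)^{3−i} with p = 0.814
C(3,2)·0.814^2·0.186^1 = 0.369729
C(3,3)·0.814^3·0.186^0 = 0.539353
Sum = 0.9091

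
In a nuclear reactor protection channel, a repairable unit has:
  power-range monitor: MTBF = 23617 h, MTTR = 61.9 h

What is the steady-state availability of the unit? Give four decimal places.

0.9974

A(power-range monitor) = MTBF/(MTBF+MTTR) = 23617/(23617+61.9) = 0.9974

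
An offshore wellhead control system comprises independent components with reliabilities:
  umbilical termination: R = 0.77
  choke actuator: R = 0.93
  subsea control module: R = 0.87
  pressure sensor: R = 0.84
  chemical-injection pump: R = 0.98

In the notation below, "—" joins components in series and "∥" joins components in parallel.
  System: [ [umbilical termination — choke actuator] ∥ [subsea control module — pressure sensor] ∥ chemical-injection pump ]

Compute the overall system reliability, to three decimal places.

Series (umbilical termination and choke actuator): 0.77000 × 0.93000 = 0.71610
Series (subsea control module and pressure sensor): 0.87000 × 0.84000 = 0.73080
Parallel ([0.71610], [0.73080], and chemical-injection pump): 1 − (1 − 0.71610)(1 − 0.73080)(1 − 0.98000) = 0.998

0.998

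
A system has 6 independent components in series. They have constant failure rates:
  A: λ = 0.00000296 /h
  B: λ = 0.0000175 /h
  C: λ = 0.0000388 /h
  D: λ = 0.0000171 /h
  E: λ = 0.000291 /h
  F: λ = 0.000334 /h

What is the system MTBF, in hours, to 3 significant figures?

1430

Series of exponential components: λ_sys = Σ λ_i
λ_sys = 0.00000296 + 0.0000175 + 0.0000388 + 0.0000171 + 0.000291 + 0.000334 = 7.0136e-04 /h
MTBF = 1 / λ_sys = 1430 h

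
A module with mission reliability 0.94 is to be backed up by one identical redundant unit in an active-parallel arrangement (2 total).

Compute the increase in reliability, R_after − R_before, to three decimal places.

R_before = 0.94
R_after = 1 − (1 − 0.94)^2 = 0.996
ΔR = 0.996 − 0.94 = 0.056

0.056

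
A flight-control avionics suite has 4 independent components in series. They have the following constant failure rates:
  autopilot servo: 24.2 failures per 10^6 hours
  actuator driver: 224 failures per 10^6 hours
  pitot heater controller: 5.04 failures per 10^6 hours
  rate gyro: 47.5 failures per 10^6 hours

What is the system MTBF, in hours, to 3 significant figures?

Series of exponential components: λ_sys = Σ λ_i
λ_sys = 0.0000242 + 0.000224 + 0.00000504 + 0.0000475 = 3.0074e-04 /h
MTBF = 1 / λ_sys = 3330 h

3330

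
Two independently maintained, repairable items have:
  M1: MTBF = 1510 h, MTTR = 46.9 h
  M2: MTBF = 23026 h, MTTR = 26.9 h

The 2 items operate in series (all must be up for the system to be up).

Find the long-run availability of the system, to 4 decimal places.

0.9687

A(M1) = MTBF/(MTBF+MTTR) = 1510/(1510+46.9) = 0.969876
A(M2) = MTBF/(MTBF+MTTR) = 23026/(23026+26.9) = 0.998833
Series availability: 0.969876 × 0.998833 = 0.9687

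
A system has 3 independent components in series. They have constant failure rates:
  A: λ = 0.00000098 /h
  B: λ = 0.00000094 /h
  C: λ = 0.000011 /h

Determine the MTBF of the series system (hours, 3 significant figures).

Series of exponential components: λ_sys = Σ λ_i
λ_sys = 0.00000098 + 0.00000094 + 0.000011 = 1.2920e-05 /h
MTBF = 1 / λ_sys = 77400 h

77400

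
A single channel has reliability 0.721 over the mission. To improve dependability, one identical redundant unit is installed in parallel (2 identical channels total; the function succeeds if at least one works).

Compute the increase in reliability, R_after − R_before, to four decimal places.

R_before = 0.721
R_after = 1 − (1 − 0.721)^2 = 0.9222
ΔR = 0.9222 − 0.721 = 0.2012

0.2012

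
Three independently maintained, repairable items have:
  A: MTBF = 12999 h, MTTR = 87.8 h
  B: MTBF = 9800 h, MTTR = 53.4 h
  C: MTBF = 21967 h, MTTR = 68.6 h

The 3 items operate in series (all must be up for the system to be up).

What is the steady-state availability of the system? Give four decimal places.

0.9848

A(A) = MTBF/(MTBF+MTTR) = 12999/(12999+87.8) = 0.993291
A(B) = MTBF/(MTBF+MTTR) = 9800/(9800+53.4) = 0.994581
A(C) = MTBF/(MTBF+MTTR) = 21967/(21967+68.6) = 0.996887
Series availability: 0.993291 × 0.994581 × 0.996887 = 0.9848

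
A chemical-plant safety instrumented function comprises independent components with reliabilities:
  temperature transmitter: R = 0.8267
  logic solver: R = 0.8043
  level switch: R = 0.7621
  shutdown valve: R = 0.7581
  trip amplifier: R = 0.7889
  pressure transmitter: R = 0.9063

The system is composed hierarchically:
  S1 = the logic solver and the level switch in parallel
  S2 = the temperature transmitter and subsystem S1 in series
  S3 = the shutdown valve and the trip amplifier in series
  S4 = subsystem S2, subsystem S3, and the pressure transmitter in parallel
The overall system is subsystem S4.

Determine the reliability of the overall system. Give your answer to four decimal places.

0.9920

Parallel (logic solver and level switch): 1 − (1 − 0.804300)(1 − 0.762100) = 0.953443
Series (temperature transmitter and [0.953443]): 0.826700 × 0.953443 = 0.788211
Series (shutdown valve and trip amplifier): 0.758100 × 0.788900 = 0.598065
Parallel ([0.788211], [0.598065], and pressure transmitter): 1 − (1 − 0.788211)(1 − 0.598065)(1 − 0.906300) = 0.9920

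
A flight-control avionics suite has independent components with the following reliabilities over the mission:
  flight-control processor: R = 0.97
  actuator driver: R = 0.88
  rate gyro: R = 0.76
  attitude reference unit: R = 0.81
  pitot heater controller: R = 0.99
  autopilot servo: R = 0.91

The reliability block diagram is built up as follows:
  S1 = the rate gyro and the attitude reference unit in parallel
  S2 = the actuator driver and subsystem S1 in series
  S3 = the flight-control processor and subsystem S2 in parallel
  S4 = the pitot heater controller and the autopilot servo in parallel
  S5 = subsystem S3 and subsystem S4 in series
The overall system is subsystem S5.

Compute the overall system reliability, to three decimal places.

Parallel (rate gyro and attitude reference unit): 1 − (1 − 0.76000)(1 − 0.81000) = 0.95440
Series (actuator driver and [0.95440]): 0.88000 × 0.95440 = 0.83987
Parallel (flight-control processor and [0.83987]): 1 − (1 − 0.97000)(1 − 0.83987) = 0.99520
Parallel (pitot heater controller and autopilot servo): 1 − (1 − 0.99000)(1 − 0.91000) = 0.99910
Series ([0.99520] and [0.99910]): 0.99520 × 0.99910 = 0.994

0.994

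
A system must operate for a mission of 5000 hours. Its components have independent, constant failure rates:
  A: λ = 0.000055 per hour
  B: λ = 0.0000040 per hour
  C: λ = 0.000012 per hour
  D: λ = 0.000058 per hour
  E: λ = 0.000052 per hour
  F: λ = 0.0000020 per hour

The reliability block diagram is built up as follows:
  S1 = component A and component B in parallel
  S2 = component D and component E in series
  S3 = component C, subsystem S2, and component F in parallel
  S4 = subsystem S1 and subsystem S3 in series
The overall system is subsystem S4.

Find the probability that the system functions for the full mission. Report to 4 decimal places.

R(A) = exp(−0.000055 × 5000) = 0.759572
R(B) = exp(−0.0000040 × 5000) = 0.980199
R(C) = exp(−0.000012 × 5000) = 0.941765
R(D) = exp(−0.000058 × 5000) = 0.748264
R(E) = exp(−0.000052 × 5000) = 0.771052
R(F) = exp(−0.0000020 × 5000) = 0.990050
Parallel (A and B): 1 − (1 − 0.759572)(1 − 0.980199) = 0.995239
Series (D and E): 0.748264 × 0.771052 = 0.576950
Parallel (C, [0.576950], and F): 1 − (1 − 0.941765)(1 − 0.576950)(1 − 0.990050) = 0.999755
Series ([0.995239] and [0.999755]): 0.995239 × 0.999755 = 0.9950

0.9950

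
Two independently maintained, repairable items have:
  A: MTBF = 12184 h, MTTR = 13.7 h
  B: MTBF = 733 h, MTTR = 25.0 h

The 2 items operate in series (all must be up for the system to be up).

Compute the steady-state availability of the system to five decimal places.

0.96593

A(A) = MTBF/(MTBF+MTTR) = 12184/(12184+13.7) = 0.998877
A(B) = MTBF/(MTBF+MTTR) = 733/(733+25.0) = 0.967018
Series availability: 0.998877 × 0.967018 = 0.96593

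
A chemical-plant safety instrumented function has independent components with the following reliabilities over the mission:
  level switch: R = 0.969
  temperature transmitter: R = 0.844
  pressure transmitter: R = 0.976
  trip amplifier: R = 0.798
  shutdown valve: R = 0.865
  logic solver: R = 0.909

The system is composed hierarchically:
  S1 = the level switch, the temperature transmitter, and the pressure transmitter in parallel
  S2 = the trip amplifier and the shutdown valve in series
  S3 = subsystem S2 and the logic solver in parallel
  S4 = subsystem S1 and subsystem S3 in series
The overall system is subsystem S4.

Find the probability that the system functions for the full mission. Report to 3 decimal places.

Parallel (level switch, temperature transmitter, and pressure transmitter): 1 − (1 − 0.96900)(1 − 0.84400)(1 − 0.97600) = 0.99988
Series (trip amplifier and shutdown valve): 0.79800 × 0.86500 = 0.69027
Parallel ([0.69027] and logic solver): 1 − (1 − 0.69027)(1 − 0.90900) = 0.97181
Series ([0.99988] and [0.97181]): 0.99988 × 0.97181 = 0.972

0.972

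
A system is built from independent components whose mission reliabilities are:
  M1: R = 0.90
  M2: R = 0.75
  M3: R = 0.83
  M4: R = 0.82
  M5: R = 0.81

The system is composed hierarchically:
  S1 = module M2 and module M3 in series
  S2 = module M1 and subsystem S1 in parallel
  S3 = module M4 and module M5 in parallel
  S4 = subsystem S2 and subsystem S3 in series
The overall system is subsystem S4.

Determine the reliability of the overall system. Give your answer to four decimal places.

0.9293

Series (M2 and M3): 0.750000 × 0.830000 = 0.622500
Parallel (M1 and [0.622500]): 1 − (1 − 0.900000)(1 − 0.622500) = 0.962250
Parallel (M4 and M5): 1 − (1 − 0.820000)(1 − 0.810000) = 0.965800
Series ([0.962250] and [0.965800]): 0.962250 × 0.965800 = 0.9293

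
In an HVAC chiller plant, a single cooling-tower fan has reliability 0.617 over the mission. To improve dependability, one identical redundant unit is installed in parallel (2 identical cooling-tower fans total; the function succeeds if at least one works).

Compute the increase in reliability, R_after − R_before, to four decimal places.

0.2363

R_before = 0.617
R_after = 1 − (1 − 0.617)^2 = 0.8533
ΔR = 0.8533 − 0.617 = 0.2363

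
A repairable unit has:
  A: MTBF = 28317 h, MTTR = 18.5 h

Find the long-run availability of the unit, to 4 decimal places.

0.9993

A(A) = MTBF/(MTBF+MTTR) = 28317/(28317+18.5) = 0.9993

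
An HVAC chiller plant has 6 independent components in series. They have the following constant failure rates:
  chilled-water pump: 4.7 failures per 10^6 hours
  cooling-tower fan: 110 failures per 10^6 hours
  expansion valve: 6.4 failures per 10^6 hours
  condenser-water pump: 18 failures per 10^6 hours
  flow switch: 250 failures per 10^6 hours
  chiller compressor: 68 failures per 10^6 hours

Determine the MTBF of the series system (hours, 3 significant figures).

Series of exponential components: λ_sys = Σ λ_i
λ_sys = 0.0000047 + 0.00011 + 0.0000064 + 0.000018 + 0.00025 + 0.000068 = 4.5710e-04 /h
MTBF = 1 / λ_sys = 2190 h

2190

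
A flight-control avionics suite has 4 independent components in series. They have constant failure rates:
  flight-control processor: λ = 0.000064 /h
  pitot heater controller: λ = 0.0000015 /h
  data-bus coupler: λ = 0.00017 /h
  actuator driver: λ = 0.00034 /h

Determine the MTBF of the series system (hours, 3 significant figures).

1740

Series of exponential components: λ_sys = Σ λ_i
λ_sys = 0.000064 + 0.0000015 + 0.00017 + 0.00034 = 5.7550e-04 /h
MTBF = 1 / λ_sys = 1740 h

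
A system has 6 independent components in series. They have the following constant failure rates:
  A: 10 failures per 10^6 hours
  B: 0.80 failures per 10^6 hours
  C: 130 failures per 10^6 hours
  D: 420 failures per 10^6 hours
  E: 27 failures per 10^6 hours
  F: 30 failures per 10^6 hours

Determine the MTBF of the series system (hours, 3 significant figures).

1620

Series of exponential components: λ_sys = Σ λ_i
λ_sys = 0.000010 + 0.00000080 + 0.00013 + 0.00042 + 0.000027 + 0.000030 = 6.1780e-04 /h
MTBF = 1 / λ_sys = 1620 h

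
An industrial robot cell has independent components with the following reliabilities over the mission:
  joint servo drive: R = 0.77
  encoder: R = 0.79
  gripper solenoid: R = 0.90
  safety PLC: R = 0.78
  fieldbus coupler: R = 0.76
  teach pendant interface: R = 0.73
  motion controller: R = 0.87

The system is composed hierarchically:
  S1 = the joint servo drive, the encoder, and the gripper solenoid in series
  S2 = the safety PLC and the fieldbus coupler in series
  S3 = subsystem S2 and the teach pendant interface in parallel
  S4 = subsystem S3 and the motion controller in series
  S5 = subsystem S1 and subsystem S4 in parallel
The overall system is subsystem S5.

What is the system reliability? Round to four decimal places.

0.8979

Series (joint servo drive, encoder, and gripper solenoid): 0.770000 × 0.790000 × 0.900000 = 0.547470
Series (safety PLC and fieldbus coupler): 0.780000 × 0.760000 = 0.592800
Parallel ([0.592800] and teach pendant interface): 1 − (1 − 0.592800)(1 − 0.730000) = 0.890056
Series ([0.890056] and motion controller): 0.890056 × 0.870000 = 0.774349
Parallel ([0.547470] and [0.774349]): 1 − (1 − 0.547470)(1 − 0.774349) = 0.8979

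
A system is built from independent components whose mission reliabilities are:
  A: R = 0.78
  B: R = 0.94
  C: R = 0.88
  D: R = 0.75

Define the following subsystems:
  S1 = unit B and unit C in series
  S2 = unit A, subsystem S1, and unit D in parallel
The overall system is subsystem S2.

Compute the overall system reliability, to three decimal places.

0.990

Series (B and C): 0.94000 × 0.88000 = 0.82720
Parallel (A, [0.82720], and D): 1 − (1 − 0.78000)(1 − 0.82720)(1 − 0.75000) = 0.990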